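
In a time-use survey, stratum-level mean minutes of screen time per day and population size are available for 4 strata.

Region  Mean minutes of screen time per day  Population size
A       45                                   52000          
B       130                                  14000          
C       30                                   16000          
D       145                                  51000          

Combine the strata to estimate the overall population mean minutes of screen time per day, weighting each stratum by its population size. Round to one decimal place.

90.5

Σ Nₕ·x̄ₕ = 45×52000 + 130×14000 + 30×16000 + 145×51000
  = 12035000
Σ Nₕ = 133000
Overall mean = 12035000 / 133000 = 90.488722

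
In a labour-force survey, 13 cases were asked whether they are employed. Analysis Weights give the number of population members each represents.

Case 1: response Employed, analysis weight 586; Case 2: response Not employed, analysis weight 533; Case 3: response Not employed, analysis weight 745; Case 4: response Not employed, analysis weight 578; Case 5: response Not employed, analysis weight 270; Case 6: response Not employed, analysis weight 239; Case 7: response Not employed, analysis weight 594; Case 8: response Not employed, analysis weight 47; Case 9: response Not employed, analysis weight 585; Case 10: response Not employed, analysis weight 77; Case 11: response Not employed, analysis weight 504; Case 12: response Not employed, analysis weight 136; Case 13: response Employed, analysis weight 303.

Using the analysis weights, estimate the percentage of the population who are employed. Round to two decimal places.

17.11

Sum of weights for 'Employed' = 586 + 303 = 889
Total weight = 5197
Weighted proportion = 889 / 5197 = 0.17106023 → 17.106023%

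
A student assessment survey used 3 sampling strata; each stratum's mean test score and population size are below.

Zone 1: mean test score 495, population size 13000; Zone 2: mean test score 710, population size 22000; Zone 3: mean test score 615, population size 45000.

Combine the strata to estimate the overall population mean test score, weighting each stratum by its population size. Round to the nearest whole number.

622

Σ Nₕ·x̄ₕ = 495×13000 + 710×22000 + 615×45000
  = 6435000 + 15620000 + 27675000 = 49730000
Σ Nₕ = 13000 + 22000 + 45000 = 80000
Overall mean = 49730000 / 80000 = 621.625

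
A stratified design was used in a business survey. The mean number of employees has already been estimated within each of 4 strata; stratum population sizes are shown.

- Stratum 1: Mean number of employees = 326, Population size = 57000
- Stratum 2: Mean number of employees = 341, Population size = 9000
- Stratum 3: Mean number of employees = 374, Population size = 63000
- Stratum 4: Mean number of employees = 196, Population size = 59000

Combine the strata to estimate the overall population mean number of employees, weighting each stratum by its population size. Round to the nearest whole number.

Σ Nₕ·x̄ₕ = 56777000
Σ Nₕ = 57000 + 9000 + 63000 + 59000 = 188000
Overall mean = 56777000 / 188000 = 302.00532

302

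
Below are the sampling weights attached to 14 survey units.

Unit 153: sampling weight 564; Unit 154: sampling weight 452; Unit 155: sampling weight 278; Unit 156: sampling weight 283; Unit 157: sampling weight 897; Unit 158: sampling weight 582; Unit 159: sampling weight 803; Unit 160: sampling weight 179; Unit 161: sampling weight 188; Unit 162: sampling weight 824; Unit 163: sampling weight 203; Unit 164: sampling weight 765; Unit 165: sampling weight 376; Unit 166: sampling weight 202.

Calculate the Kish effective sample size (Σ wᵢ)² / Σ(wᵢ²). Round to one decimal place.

10.8

Σ wᵢ = 6596
Σ wᵢ² = 4022890
n_eff = 6596² / 4022890 = 43507216 / 4022890 = 10.814916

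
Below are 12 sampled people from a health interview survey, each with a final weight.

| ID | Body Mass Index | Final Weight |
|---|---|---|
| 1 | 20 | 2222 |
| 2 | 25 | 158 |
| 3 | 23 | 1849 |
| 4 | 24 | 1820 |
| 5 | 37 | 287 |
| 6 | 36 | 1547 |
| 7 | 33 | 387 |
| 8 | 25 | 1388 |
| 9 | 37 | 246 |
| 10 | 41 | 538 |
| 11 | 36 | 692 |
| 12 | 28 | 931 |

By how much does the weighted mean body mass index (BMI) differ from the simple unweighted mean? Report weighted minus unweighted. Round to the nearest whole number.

Unweighted sum = 20 + 25 + 23 + 24 + 37 + 36 + 33 + 25 + 37 + 41 + 36 + 28 = 365
Unweighted mean = 365 / 12 = 30.416667
Weighted sum = 20×2222 + 25×158 + 23×1849 + 24×1820 + 37×287 + 36×1547 + 33×387 + 25×1388 + 37×246 + 41×538 + 36×692 + 28×931
  = 44440 + 3950 + 42527 + 43680 + 10619 + 55692 + 12771 + 34700 + 9102 + 22058 + 24912 + 26068 = 330519
Sum of weights = 2222 + 158 + 1849 + 1820 + 287 + 1547 + 387 + 1388 + 246 + 538 + 692 + 931 = 12065
Weighted mean = 330519 / 12065 = 27.394861
Difference (weighted minus unweighted) = -3.0218055

-3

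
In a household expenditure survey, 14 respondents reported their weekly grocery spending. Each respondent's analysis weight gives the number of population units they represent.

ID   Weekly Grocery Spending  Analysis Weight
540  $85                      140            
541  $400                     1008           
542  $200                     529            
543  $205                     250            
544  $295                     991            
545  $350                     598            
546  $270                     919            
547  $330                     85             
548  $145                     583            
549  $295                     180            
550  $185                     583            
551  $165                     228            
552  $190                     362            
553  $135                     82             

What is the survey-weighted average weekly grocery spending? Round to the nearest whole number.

Weighted sum = 1712935
Sum of weights = 6538
Weighted mean = 1712935 / 6538 = 261.99679

262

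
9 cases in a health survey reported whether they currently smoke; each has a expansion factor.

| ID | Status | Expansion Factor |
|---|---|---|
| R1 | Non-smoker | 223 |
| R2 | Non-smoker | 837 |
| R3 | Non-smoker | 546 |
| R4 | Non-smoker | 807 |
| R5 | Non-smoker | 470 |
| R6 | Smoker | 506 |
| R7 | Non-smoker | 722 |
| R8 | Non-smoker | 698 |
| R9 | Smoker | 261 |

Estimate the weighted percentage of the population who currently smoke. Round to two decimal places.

15.13

Sum of weights for 'Smoker' = 506 + 261 = 767
Total weight = 5070
Weighted proportion = 767 / 5070 = 0.15128205 → 15.128205%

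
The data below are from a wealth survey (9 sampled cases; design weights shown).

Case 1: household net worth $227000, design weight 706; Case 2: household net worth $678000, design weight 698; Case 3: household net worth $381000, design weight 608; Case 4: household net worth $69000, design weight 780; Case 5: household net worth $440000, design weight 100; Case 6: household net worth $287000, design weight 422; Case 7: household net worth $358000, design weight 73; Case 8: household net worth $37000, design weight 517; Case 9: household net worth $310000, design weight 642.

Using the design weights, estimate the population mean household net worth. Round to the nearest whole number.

292207

Weighted sum = 1328371000
Sum of weights = 706 + 698 + 608 + 780 + 100 + 422 + 73 + 517 + 642 = 4546
Weighted mean = 1328371000 / 4546 = 292206.56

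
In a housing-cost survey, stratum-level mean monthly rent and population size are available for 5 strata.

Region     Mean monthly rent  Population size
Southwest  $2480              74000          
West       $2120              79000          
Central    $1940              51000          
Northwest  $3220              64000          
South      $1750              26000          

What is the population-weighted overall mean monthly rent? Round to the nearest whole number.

Σ Nₕ·x̄ₕ = 2480×74000 + 2120×79000 + 1940×51000 + 3220×64000 + 1750×26000
  = 701520000
Σ Nₕ = 294000
Overall mean = 701520000 / 294000 = 2386.1224

2386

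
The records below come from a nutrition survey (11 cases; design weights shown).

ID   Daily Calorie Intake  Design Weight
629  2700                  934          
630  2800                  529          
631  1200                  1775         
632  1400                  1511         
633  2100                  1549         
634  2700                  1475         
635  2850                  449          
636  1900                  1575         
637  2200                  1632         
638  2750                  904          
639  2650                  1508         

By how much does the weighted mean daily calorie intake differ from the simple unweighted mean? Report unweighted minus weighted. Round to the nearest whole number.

Unweighted sum = 2700 + 2800 + 1200 + 1400 + 2100 + 2700 + 2850 + 1900 + 2200 + 2750 + 2650 = 25250
Unweighted mean = 25250 / 11 = 2295.4545
Weighted sum = 2700×934 + 2800×529 + 1200×1775 + 1400×1511 + 2100×1549 + 2700×1475 + 2850×449 + 1900×1575 + 2200×1632 + 2750×904 + 2650×1508
  = 2521800 + 1481200 + 2130000 + 2115400 + 3252900 + 3982500 + 1279650 + 2992500 + 3590400 + 2486000 + 3996200 = 29828550
Sum of weights = 934 + 529 + 1775 + 1511 + 1549 + 1475 + 449 + 1575 + 1632 + 904 + 1508 = 13841
Weighted mean = 29828550 / 13841 = 2155.0863
Difference (unweighted minus weighted) = 140.36821

140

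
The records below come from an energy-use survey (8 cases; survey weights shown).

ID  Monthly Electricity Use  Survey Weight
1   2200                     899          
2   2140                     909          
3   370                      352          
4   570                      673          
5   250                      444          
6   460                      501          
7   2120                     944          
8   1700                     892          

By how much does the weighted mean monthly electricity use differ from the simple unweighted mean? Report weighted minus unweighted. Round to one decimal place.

Unweighted sum = 9810
Unweighted mean = 9810 / 8 = 1226.25
Weighted sum = 8296050
Sum of weights = 899 + 909 + 352 + 673 + 444 + 501 + 944 + 892 = 5614
Weighted mean = 8296050 / 5614 = 1477.7431
Difference (weighted minus unweighted) = 251.49314

251.5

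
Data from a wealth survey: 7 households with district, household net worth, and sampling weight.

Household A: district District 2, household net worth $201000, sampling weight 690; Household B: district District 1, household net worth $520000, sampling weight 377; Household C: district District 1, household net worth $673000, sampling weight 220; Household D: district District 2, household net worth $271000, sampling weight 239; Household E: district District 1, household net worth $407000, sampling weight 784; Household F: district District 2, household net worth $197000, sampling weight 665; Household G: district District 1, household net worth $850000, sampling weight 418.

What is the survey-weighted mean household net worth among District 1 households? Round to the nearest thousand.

District 1 rows: B, C, E, G
Weighted sum = 1018488000
Sum of weights = 1799
Weighted mean = 1018488000 / 1799 = 566141.19

566000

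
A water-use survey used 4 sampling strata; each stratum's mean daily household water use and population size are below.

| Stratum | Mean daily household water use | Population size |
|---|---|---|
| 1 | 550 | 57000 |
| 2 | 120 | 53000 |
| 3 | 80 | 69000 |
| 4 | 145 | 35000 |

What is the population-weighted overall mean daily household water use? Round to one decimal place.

225.7

Σ Nₕ·x̄ₕ = 550×57000 + 120×53000 + 80×69000 + 145×35000
  = 31350000 + 6360000 + 5520000 + 5075000 = 48305000
Σ Nₕ = 57000 + 53000 + 69000 + 35000 = 214000
Overall mean = 48305000 / 214000 = 225.7243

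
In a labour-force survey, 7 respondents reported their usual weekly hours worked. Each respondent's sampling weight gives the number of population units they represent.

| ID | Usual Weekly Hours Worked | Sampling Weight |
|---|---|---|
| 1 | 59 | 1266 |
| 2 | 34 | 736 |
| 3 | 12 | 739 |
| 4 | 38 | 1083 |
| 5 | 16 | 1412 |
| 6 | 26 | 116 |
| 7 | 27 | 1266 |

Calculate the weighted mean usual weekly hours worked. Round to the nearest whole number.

32

Weighted sum = 59×1266 + 34×736 + 12×739 + 38×1083 + 16×1412 + 26×116 + 27×1266
  = 74694 + 25024 + 8868 + 41154 + 22592 + 3016 + 34182 = 209530
Sum of weights = 6618
Weighted mean = 209530 / 6618 = 31.660623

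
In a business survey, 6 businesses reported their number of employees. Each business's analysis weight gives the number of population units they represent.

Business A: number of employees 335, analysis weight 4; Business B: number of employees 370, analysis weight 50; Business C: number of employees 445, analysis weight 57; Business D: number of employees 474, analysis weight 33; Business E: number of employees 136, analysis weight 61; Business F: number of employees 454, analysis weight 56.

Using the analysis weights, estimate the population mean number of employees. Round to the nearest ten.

360

Weighted sum = 335×4 + 370×50 + 445×57 + 474×33 + 136×61 + 454×56
  = 1340 + 18500 + 25365 + 15642 + 8296 + 25424 = 94567
Sum of weights = 4 + 50 + 57 + 33 + 61 + 56 = 261
Weighted mean = 94567 / 261 = 362.32567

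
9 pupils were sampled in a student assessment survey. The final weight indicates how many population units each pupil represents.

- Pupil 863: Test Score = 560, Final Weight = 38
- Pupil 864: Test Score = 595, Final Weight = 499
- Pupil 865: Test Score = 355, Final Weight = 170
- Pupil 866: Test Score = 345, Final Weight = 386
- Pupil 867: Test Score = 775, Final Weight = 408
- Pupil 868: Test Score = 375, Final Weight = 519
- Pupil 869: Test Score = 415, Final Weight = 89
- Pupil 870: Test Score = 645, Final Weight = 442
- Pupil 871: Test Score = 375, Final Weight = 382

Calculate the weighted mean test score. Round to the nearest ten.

510

Weighted sum = 560×38 + 595×499 + 355×170 + 345×386 + 775×408 + 375×519 + 415×89 + 645×442 + 375×382
  = 1487805
Sum of weights = 38 + 499 + 170 + 386 + 408 + 519 + 89 + 442 + 382 = 2933
Weighted mean = 1487805 / 2933 = 507.26389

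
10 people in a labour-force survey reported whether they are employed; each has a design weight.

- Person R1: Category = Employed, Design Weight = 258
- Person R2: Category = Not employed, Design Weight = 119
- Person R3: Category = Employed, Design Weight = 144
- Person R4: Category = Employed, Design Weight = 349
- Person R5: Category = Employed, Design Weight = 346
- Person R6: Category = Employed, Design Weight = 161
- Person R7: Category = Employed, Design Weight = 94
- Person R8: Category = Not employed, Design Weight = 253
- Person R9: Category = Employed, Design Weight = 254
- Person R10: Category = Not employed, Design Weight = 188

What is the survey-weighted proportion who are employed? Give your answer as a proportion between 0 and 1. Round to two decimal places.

Sum of weights for 'Employed' = 258 + 144 + 349 + 346 + 161 + 94 + 254 = 1606
Total weight = 258 + 119 + 144 + 349 + 346 + 161 + 94 + 253 + 254 + 188 = 2166
Weighted proportion = 1606 / 2166 = 0.74145891

0.74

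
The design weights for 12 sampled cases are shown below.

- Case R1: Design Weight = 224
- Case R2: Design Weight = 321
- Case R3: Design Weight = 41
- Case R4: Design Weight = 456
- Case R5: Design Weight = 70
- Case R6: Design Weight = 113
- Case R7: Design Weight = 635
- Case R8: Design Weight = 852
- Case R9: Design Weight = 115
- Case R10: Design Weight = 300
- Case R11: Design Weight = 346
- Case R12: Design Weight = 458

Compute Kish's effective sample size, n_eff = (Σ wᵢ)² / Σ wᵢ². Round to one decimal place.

8.0

Σ wᵢ = 224 + 321 + 41 + 456 + 70 + 113 + 635 + 852 + 115 + 300 + 346 + 458 = 3931
Σ wᵢ² = 1942337
n_eff = 3931² / 1942337 = 15452761 / 1942337 = 7.9557569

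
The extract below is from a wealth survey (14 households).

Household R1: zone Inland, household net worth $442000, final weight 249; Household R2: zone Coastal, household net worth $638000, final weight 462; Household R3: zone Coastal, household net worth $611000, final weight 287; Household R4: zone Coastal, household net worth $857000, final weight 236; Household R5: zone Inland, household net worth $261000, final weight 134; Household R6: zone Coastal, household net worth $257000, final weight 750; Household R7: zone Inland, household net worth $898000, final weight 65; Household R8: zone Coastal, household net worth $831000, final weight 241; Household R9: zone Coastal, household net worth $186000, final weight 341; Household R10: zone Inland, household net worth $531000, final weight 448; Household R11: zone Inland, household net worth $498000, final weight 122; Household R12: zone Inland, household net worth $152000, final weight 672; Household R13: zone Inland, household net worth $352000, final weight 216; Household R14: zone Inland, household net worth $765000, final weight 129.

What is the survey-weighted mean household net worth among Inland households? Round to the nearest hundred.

382800

Inland rows: R1, R5, R7, R10, R11, R12, R13, R14
Weighted sum = 442000×249 + 261000×134 + 898000×65 + 531000×448 + 498000×122 + 152000×672 + 352000×216 + 765000×129
  = 110058000 + 34974000 + 58370000 + 237888000 + 60756000 + 102144000 + 76032000 + 98685000 = 778907000
Sum of weights = 249 + 134 + 65 + 448 + 122 + 672 + 216 + 129 = 2035
Weighted mean = 778907000 / 2035 = 382755.28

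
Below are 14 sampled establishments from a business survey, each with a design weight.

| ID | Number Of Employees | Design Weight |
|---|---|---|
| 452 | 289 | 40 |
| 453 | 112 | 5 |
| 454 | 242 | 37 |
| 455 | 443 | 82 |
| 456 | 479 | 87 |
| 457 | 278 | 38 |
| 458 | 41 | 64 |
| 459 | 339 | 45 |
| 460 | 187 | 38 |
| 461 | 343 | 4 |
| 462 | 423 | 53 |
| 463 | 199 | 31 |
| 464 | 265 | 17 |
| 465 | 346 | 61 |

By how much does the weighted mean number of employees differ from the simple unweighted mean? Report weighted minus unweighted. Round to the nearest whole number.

Unweighted sum = 3986
Unweighted mean = 3986 / 14 = 284.71429
Weighted sum = 190193
Sum of weights = 602
Weighted mean = 190193 / 602 = 315.93522
Difference (weighted minus unweighted) = 31.22093

31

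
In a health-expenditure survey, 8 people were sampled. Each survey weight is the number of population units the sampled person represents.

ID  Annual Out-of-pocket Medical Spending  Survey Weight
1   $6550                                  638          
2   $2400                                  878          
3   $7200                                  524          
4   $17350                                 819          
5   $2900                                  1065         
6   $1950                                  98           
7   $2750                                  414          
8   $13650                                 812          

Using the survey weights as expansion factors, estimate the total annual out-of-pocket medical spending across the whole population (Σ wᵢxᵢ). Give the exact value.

39770450

Weighted total = 6550×638 + 2400×878 + 7200×524 + 17350×819 + 2900×1065 + 1950×98 + 2750×414 + 13650×812
  = 4178900 + 2107200 + 3772800 + 14209650 + 3088500 + 191100 + 1138500 + 11083800 = 39770450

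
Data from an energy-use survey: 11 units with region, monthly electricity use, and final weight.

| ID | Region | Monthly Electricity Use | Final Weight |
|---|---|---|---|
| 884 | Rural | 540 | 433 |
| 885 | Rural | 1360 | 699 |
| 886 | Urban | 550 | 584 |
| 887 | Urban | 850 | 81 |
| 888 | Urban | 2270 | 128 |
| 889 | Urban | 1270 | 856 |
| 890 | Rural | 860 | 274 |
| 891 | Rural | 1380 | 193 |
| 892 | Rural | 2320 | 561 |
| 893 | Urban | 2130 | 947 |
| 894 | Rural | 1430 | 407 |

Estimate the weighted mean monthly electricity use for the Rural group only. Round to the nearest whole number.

1391

Rural rows: 884, 885, 890, 891, 892, 894
Weighted sum = 540×433 + 1360×699 + 860×274 + 1380×193 + 2320×561 + 1430×407
  = 3569970
Sum of weights = 433 + 699 + 274 + 193 + 561 + 407 = 2567
Weighted mean = 3569970 / 2567 = 1390.7168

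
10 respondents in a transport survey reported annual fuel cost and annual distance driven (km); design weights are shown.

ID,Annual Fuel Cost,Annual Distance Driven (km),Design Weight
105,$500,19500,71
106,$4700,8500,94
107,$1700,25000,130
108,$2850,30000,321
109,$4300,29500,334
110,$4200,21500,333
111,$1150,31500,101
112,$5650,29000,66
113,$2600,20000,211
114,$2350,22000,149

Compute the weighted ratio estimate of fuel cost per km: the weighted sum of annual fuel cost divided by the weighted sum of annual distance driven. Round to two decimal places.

0.13

Σ wᵢ·y = 5835750
Σ wᵢ·x = 19500×71 + 8500×94 + 25000×130 + 30000×321 + 29500×334 + 21500×333 + 31500×101 + 29000×66 + 20000×211 + 22000×149
  = 1384500 + 799000 + 3250000 + 9630000 + 9853000 + 7159500 + 3181500 + 1914000 + 4220000 + 3278000 = 44669500
Ratio = 5835750 / 44669500 = 0.13064283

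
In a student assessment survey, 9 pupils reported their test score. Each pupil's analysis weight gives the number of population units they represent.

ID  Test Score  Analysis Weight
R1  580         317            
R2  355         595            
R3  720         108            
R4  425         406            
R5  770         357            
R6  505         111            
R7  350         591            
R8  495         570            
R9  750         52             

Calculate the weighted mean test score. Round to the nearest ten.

480

Weighted sum = 580×317 + 355×595 + 720×108 + 425×406 + 770×357 + 505×111 + 350×591 + 495×570 + 750×52
  = 183860 + 211225 + 77760 + 172550 + 274890 + 56055 + 206850 + 282150 + 39000 = 1504340
Sum of weights = 317 + 595 + 108 + 406 + 357 + 111 + 591 + 570 + 52 = 3107
Weighted mean = 1504340 / 3107 = 484.17766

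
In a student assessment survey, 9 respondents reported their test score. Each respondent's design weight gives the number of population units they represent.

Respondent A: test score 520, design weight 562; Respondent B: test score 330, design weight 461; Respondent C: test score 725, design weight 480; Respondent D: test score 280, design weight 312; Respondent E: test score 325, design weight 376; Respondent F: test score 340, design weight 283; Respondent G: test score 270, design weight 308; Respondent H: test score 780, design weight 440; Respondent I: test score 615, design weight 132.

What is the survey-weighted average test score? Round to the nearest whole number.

Weighted sum = 520×562 + 330×461 + 725×480 + 280×312 + 325×376 + 340×283 + 270×308 + 780×440 + 615×132
  = 292240 + 152130 + 348000 + 87360 + 122200 + 96220 + 83160 + 343200 + 81180 = 1605690
Sum of weights = 562 + 461 + 480 + 312 + 376 + 283 + 308 + 440 + 132 = 3354
Weighted mean = 1605690 / 3354 = 478.73882

479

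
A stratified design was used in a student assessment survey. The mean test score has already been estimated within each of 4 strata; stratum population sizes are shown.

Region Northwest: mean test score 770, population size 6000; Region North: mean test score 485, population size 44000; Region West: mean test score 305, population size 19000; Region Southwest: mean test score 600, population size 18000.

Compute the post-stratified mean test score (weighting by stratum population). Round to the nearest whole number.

Σ Nₕ·x̄ₕ = 770×6000 + 485×44000 + 305×19000 + 600×18000
  = 42555000
Σ Nₕ = 87000
Overall mean = 42555000 / 87000 = 489.13793

489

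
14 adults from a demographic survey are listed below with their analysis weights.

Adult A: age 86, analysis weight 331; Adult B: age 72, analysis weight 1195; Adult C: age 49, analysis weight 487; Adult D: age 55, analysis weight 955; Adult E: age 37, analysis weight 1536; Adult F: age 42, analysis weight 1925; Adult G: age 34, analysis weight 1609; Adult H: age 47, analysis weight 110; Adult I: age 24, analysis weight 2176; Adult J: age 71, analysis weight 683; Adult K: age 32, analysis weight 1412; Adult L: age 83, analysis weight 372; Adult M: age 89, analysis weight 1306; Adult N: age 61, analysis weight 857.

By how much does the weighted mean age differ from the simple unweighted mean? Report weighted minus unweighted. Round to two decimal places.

-6.79

Unweighted sum = 782
Unweighted mean = 782 / 14 = 55.857143
Weighted sum = 733740
Sum of weights = 14954
Weighted mean = 733740 / 14954 = 49.066471
Difference (weighted minus unweighted) = -6.7906723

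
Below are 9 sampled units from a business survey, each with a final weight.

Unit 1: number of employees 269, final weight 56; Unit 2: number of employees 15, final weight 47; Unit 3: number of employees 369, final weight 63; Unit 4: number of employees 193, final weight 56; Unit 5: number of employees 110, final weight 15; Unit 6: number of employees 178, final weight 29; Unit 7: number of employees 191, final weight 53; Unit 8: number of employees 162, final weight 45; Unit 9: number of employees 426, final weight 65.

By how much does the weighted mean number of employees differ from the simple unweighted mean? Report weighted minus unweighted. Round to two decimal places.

Unweighted sum = 269 + 15 + 369 + 193 + 110 + 178 + 191 + 162 + 426 = 1913
Unweighted mean = 1913 / 9 = 212.55556
Weighted sum = 101739
Sum of weights = 56 + 47 + 63 + 56 + 15 + 29 + 53 + 45 + 65 = 429
Weighted mean = 101739 / 429 = 237.15385
Difference (weighted minus unweighted) = 24.598291

24.60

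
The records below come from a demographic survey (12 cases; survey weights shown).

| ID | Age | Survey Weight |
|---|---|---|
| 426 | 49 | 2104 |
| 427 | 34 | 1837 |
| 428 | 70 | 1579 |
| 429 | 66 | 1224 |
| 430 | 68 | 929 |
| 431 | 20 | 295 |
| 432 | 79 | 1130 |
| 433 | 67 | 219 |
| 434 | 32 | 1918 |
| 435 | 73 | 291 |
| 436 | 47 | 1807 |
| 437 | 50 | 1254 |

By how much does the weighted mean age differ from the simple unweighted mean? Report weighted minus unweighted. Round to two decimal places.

-2.47

Unweighted sum = 49 + 34 + 70 + 66 + 68 + 20 + 79 + 67 + 32 + 73 + 47 + 50 = 655
Unweighted mean = 655 / 12 = 54.583333
Weighted sum = 49×2104 + 34×1837 + 70×1579 + 66×1224 + 68×929 + 20×295 + 79×1130 + 67×219 + 32×1918 + 73×291 + 47×1807 + 50×1254
  = 103096 + 62458 + 110530 + 80784 + 63172 + 5900 + 89270 + 14673 + 61376 + 21243 + 84929 + 62700 = 760131
Sum of weights = 2104 + 1837 + 1579 + 1224 + 929 + 295 + 1130 + 219 + 1918 + 291 + 1807 + 1254 = 14587
Weighted mean = 760131 / 14587 = 52.110167
Difference (weighted minus unweighted) = -2.4731667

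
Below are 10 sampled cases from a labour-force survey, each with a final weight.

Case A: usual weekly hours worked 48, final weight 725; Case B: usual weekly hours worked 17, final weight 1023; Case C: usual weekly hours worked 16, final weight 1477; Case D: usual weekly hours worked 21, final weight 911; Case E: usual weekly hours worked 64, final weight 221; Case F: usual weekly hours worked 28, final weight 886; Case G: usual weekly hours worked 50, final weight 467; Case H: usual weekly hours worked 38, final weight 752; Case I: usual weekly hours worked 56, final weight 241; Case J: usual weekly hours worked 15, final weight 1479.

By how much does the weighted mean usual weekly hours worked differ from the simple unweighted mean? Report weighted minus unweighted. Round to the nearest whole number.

Unweighted sum = 48 + 17 + 16 + 21 + 64 + 28 + 50 + 38 + 56 + 15 = 353
Unweighted mean = 353 / 10 = 35.3
Weighted sum = 48×725 + 17×1023 + 16×1477 + 21×911 + 64×221 + 28×886 + 50×467 + 38×752 + 56×241 + 15×1479
  = 34800 + 17391 + 23632 + 19131 + 14144 + 24808 + 23350 + 28576 + 13496 + 22185 = 221513
Sum of weights = 725 + 1023 + 1477 + 911 + 221 + 886 + 467 + 752 + 241 + 1479 = 8182
Weighted mean = 221513 / 8182 = 27.073209
Difference (weighted minus unweighted) = -8.2267905

-8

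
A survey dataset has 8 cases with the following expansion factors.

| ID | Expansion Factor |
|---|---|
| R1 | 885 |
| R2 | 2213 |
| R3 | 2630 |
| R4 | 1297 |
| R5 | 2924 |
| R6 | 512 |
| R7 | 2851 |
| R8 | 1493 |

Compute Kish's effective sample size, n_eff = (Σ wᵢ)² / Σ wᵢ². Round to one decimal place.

6.6

Σ wᵢ = 885 + 2213 + 2630 + 1297 + 2924 + 512 + 2851 + 1493 = 14805
Σ wᵢ² = 783225 + 4897369 + 6916900 + 1682209 + 8549776 + 262144 + 8128201 + 2229049 = 33448873
n_eff = 14805² / 33448873 = 219188025 / 33448873 = 6.5529271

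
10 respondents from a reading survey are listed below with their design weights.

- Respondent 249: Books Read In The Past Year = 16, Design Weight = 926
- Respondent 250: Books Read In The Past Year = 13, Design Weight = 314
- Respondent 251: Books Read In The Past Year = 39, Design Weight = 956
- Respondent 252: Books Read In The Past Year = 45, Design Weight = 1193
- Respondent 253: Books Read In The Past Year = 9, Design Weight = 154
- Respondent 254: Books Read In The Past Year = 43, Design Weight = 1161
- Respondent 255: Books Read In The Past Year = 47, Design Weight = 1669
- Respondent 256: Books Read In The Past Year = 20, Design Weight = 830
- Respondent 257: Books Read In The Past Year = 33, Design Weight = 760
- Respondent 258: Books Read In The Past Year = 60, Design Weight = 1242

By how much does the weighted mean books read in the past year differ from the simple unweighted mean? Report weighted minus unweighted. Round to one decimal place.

Unweighted sum = 325
Unweighted mean = 325 / 10 = 32.5
Weighted sum = 16×926 + 13×314 + 39×956 + 45×1193 + 9×154 + 43×1161 + 47×1669 + 20×830 + 33×760 + 60×1242
  = 14816 + 4082 + 37284 + 53685 + 1386 + 49923 + 78443 + 16600 + 25080 + 74520 = 355819
Sum of weights = 926 + 314 + 956 + 1193 + 154 + 1161 + 1669 + 830 + 760 + 1242 = 9205
Weighted mean = 355819 / 9205 = 38.65497
Difference (weighted minus unweighted) = 6.1549701

6.2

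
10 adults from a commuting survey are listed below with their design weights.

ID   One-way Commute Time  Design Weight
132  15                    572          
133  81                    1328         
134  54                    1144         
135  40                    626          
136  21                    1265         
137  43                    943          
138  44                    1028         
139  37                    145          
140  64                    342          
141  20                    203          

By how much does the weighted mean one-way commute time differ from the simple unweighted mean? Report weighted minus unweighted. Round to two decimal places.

3.73

Unweighted sum = 15 + 81 + 54 + 40 + 21 + 43 + 44 + 37 + 64 + 20 = 419
Unweighted mean = 419 / 10 = 41.9
Weighted sum = 15×572 + 81×1328 + 54×1144 + 40×626 + 21×1265 + 43×943 + 44×1028 + 37×145 + 64×342 + 20×203
  = 8580 + 107568 + 61776 + 25040 + 26565 + 40549 + 45232 + 5365 + 21888 + 4060 = 346623
Sum of weights = 7596
Weighted mean = 346623 / 7596 = 45.632306
Difference (weighted minus unweighted) = 3.7323065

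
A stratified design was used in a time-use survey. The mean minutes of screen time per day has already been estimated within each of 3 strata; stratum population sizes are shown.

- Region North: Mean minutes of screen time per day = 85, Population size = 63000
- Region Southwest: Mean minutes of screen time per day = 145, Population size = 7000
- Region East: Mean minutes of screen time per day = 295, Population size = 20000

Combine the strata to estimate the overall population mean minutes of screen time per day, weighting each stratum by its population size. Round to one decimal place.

Σ Nₕ·x̄ₕ = 12270000
Σ Nₕ = 63000 + 7000 + 20000 = 90000
Overall mean = 12270000 / 90000 = 136.33333

136.3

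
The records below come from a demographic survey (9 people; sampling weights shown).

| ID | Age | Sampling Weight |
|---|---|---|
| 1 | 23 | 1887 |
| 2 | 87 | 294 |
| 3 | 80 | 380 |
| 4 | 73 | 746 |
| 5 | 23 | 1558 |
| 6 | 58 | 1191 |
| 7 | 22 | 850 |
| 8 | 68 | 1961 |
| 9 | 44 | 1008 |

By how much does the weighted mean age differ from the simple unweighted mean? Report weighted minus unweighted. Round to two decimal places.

-7.02

Unweighted sum = 23 + 87 + 80 + 73 + 23 + 58 + 22 + 68 + 44 = 478
Unweighted mean = 478 / 9 = 53.111111
Weighted sum = 23×1887 + 87×294 + 80×380 + 73×746 + 23×1558 + 58×1191 + 22×850 + 68×1961 + 44×1008
  = 455149
Sum of weights = 1887 + 294 + 380 + 746 + 1558 + 1191 + 850 + 1961 + 1008 = 9875
Weighted mean = 455149 / 9875 = 46.091038
Difference (weighted minus unweighted) = -7.0200731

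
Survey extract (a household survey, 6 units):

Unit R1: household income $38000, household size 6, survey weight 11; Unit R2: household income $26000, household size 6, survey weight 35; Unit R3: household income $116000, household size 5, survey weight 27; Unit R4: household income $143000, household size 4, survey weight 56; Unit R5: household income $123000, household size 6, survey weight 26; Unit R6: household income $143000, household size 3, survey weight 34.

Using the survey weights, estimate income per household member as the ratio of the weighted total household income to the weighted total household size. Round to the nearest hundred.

Σ wᵢ·y = 38000×11 + 26000×35 + 116000×27 + 143000×56 + 123000×26 + 143000×34
  = 20528000
Σ wᵢ·x = 6×11 + 6×35 + 5×27 + 4×56 + 6×26 + 3×34
  = 66 + 210 + 135 + 224 + 156 + 102 = 893
Ratio = 20528000 / 893 = 22987.682

23000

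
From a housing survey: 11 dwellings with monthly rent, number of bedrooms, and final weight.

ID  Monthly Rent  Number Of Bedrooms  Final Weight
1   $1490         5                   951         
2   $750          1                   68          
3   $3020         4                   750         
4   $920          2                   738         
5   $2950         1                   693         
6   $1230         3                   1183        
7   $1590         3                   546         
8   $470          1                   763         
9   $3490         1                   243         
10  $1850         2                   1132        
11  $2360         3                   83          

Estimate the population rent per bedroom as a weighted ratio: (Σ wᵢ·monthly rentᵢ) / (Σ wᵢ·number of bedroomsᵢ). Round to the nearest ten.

660

Σ wᵢ·y = 1490×951 + 750×68 + 3020×750 + 920×738 + 2950×693 + 1230×1183 + 1590×546 + 470×763 + 3490×243 + 1850×1132 + 2360×83
  = 1416990 + 51000 + 2265000 + 678960 + 2044350 + 1455090 + 868140 + 358610 + 848070 + 2094200 + 195880 = 12276290
Σ wᵢ·x = 5×951 + 1×68 + 4×750 + 2×738 + 1×693 + 3×1183 + 3×546 + 1×763 + 1×243 + 2×1132 + 3×83
  = 4755 + 68 + 3000 + 1476 + 693 + 3549 + 1638 + 763 + 243 + 2264 + 249 = 18698
Ratio = 12276290 / 18698 = 656.55632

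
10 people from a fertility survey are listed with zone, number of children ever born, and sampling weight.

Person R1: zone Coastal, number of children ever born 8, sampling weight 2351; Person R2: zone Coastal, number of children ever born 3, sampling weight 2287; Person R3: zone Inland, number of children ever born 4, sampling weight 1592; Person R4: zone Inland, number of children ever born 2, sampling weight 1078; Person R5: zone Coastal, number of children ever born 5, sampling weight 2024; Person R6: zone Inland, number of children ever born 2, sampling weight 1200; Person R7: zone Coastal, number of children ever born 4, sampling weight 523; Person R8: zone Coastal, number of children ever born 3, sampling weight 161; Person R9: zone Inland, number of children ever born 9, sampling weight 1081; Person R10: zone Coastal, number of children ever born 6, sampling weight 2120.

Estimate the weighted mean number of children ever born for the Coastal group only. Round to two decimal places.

5.40

Coastal rows: R1, R2, R5, R7, R8, R10
Weighted sum = 8×2351 + 3×2287 + 5×2024 + 4×523 + 3×161 + 6×2120
  = 18808 + 6861 + 10120 + 2092 + 483 + 12720 = 51084
Sum of weights = 9466
Weighted mean = 51084 / 9466 = 5.3965772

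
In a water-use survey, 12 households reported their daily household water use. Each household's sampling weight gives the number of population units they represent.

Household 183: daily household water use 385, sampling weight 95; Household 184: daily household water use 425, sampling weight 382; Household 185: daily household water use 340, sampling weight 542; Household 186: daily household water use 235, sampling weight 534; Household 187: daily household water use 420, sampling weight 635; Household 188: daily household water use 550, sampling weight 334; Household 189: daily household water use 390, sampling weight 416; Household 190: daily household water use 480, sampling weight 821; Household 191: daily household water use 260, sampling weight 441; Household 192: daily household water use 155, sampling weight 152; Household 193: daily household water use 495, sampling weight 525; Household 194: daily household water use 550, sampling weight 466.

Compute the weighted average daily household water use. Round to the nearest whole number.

406

Weighted sum = 2169810
Sum of weights = 95 + 382 + 542 + 534 + 635 + 334 + 416 + 821 + 441 + 152 + 525 + 466 = 5343
Weighted mean = 2169810 / 5343 = 406.10331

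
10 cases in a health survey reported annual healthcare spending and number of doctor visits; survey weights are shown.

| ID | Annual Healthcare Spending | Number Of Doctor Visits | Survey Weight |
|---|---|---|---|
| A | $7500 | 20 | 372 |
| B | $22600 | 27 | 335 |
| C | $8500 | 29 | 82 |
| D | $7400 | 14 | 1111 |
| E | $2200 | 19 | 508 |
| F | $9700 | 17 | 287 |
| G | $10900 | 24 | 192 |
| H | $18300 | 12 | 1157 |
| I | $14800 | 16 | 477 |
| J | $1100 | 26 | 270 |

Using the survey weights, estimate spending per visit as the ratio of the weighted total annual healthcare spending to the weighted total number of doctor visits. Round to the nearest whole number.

655

Σ wᵢ·y = 7500×372 + 22600×335 + 8500×82 + 7400×1111 + 2200×508 + 9700×287 + 10900×192 + 18300×1157 + 14800×477 + 1100×270
  = 2790000 + 7571000 + 697000 + 8221400 + 1117600 + 2783900 + 2092800 + 21173100 + 7059600 + 297000 = 53803400
Σ wᵢ·x = 20×372 + 27×335 + 29×82 + 14×1111 + 19×508 + 17×287 + 24×192 + 12×1157 + 16×477 + 26×270
  = 82092
Ratio = 53803400 / 82092 = 655.40369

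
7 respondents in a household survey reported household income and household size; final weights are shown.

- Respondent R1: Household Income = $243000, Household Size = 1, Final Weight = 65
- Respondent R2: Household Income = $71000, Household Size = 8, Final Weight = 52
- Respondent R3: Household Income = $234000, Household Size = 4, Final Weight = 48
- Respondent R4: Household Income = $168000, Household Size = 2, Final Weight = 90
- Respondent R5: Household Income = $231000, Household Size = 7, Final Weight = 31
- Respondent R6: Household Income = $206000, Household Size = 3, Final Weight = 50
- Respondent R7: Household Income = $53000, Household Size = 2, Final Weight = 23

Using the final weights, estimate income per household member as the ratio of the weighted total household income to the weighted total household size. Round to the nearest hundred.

51000

Σ wᵢ·y = 64519000
Σ wᵢ·x = 1266
Ratio = 64519000 / 1266 = 50962.875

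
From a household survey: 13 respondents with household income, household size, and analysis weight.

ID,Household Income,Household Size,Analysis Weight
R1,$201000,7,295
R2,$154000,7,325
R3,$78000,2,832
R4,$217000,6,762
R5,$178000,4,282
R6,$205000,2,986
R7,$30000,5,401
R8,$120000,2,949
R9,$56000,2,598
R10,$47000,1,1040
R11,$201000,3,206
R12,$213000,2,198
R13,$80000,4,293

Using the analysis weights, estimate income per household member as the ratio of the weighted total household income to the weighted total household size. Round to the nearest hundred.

Σ wᵢ·y = 907219000
Σ wᵢ·x = 22001
Ratio = 907219000 / 22001 = 41235.353

41200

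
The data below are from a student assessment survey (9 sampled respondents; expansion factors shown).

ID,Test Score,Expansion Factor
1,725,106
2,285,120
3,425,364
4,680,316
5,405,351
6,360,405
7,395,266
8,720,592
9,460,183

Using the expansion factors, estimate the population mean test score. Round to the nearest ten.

Weighted sum = 725×106 + 285×120 + 425×364 + 680×316 + 405×351 + 360×405 + 395×266 + 720×592 + 460×183
  = 76850 + 34200 + 154700 + 214880 + 142155 + 145800 + 105070 + 426240 + 84180 = 1384075
Sum of weights = 106 + 120 + 364 + 316 + 351 + 405 + 266 + 592 + 183 = 2703
Weighted mean = 1384075 / 2703 = 512.05142

510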